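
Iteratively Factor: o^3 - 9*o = (o - 3)*(o^2 + 3*o) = (o - 3)*(o + 3)*(o)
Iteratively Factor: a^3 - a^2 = (a - 1)*(a^2) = a*(a - 1)*(a)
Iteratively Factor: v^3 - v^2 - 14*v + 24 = (v - 2)*(v^2 + v - 12) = (v - 2)*(v + 4)*(v - 3)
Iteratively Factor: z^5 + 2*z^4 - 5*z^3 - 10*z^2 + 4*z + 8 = (z + 1)*(z^4 + z^3 - 6*z^2 - 4*z + 8) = (z - 2)*(z + 1)*(z^3 + 3*z^2 - 4) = (z - 2)*(z + 1)*(z + 2)*(z^2 + z - 2) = (z - 2)*(z - 1)*(z + 1)*(z + 2)*(z + 2)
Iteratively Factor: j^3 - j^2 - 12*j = (j + 3)*(j^2 - 4*j) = j*(j + 3)*(j - 4)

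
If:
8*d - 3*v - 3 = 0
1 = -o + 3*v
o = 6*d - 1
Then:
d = 3/2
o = 8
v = 3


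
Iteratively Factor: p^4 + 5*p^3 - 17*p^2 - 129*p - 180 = (p + 3)*(p^3 + 2*p^2 - 23*p - 60) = (p + 3)^2*(p^2 - p - 20) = (p - 5)*(p + 3)^2*(p + 4)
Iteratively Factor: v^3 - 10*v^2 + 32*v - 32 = (v - 4)*(v^2 - 6*v + 8) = (v - 4)*(v - 2)*(v - 4)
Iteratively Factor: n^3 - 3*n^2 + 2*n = (n - 1)*(n^2 - 2*n) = n*(n - 1)*(n - 2)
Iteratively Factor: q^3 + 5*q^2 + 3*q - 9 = (q + 3)*(q^2 + 2*q - 3) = (q + 3)^2*(q - 1)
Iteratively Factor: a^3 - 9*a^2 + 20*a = (a - 4)*(a^2 - 5*a) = (a - 5)*(a - 4)*(a)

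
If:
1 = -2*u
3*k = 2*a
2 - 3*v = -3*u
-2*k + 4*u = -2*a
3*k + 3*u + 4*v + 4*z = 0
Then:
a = 3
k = 2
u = -1/2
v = 1/6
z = -31/24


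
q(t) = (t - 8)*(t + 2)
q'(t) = 2*t - 6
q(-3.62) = 18.82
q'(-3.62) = -13.24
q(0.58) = -19.14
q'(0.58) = -4.84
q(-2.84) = 9.11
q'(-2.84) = -11.68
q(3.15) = -24.98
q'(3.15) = 0.30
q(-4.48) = 30.95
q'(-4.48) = -14.96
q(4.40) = -23.04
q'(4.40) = 2.80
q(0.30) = -17.71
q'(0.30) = -5.40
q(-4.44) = 30.35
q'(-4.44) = -14.88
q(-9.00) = 119.00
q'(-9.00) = -24.00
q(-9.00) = 119.00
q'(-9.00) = -24.00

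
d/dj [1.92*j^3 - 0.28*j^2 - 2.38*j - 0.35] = 5.76*j^2 - 0.56*j - 2.38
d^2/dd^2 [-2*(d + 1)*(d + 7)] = -4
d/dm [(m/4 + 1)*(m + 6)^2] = (m + 6)*(3*m + 14)/4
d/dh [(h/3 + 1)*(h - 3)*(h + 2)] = h^2 + 4*h/3 - 3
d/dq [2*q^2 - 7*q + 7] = 4*q - 7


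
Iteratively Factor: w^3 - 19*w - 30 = (w + 2)*(w^2 - 2*w - 15) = (w - 5)*(w + 2)*(w + 3)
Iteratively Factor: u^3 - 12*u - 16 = (u + 2)*(u^2 - 2*u - 8) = (u - 4)*(u + 2)*(u + 2)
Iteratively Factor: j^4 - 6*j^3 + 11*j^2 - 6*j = (j)*(j^3 - 6*j^2 + 11*j - 6) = j*(j - 3)*(j^2 - 3*j + 2) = j*(j - 3)*(j - 1)*(j - 2)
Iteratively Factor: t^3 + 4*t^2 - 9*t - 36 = (t + 3)*(t^2 + t - 12) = (t + 3)*(t + 4)*(t - 3)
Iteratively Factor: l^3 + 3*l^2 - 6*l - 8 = (l - 2)*(l^2 + 5*l + 4) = (l - 2)*(l + 4)*(l + 1)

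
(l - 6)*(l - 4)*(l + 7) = l^3 - 3*l^2 - 46*l + 168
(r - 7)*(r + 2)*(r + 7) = r^3 + 2*r^2 - 49*r - 98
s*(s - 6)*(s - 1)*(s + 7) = s^4 - 43*s^2 + 42*s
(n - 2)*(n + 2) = n^2 - 4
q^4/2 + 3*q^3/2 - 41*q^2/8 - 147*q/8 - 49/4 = (q/2 + 1)*(q - 7/2)*(q + 1)*(q + 7/2)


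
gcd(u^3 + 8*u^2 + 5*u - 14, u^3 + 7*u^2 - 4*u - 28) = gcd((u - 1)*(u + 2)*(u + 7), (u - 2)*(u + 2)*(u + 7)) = u^2 + 9*u + 14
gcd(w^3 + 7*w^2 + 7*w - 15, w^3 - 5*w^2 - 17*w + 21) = w^2 + 2*w - 3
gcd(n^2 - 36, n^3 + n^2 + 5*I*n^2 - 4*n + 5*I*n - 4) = 1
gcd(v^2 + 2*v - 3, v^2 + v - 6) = v + 3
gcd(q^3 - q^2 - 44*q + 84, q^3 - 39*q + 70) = q^2 + 5*q - 14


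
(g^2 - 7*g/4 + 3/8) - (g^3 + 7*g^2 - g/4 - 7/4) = -g^3 - 6*g^2 - 3*g/2 + 17/8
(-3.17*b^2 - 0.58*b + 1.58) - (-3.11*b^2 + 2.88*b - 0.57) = -0.0600000000000001*b^2 - 3.46*b + 2.15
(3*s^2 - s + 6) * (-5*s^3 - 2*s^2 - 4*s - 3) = -15*s^5 - s^4 - 40*s^3 - 17*s^2 - 21*s - 18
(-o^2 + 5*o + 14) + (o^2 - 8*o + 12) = 26 - 3*o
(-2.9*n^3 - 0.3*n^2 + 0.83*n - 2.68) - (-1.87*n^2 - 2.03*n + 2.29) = -2.9*n^3 + 1.57*n^2 + 2.86*n - 4.97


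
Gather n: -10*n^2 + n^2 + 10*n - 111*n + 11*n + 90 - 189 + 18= -9*n^2 - 90*n - 81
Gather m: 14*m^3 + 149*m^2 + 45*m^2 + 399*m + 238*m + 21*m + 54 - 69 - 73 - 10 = 14*m^3 + 194*m^2 + 658*m - 98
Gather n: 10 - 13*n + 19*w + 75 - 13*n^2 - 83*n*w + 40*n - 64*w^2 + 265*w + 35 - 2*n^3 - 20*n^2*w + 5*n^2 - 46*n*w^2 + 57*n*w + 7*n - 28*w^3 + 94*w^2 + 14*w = -2*n^3 + n^2*(-20*w - 8) + n*(-46*w^2 - 26*w + 34) - 28*w^3 + 30*w^2 + 298*w + 120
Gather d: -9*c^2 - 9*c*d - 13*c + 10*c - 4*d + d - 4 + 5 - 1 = -9*c^2 - 3*c + d*(-9*c - 3)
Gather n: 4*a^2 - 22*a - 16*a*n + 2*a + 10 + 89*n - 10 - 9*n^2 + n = 4*a^2 - 20*a - 9*n^2 + n*(90 - 16*a)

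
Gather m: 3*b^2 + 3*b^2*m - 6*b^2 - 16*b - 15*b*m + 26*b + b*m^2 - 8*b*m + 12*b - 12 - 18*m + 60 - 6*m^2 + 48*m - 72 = -3*b^2 + 22*b + m^2*(b - 6) + m*(3*b^2 - 23*b + 30) - 24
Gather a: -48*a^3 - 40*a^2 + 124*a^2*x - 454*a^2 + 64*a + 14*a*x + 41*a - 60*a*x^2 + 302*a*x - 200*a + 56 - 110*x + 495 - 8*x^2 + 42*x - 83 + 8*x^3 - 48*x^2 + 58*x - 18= -48*a^3 + a^2*(124*x - 494) + a*(-60*x^2 + 316*x - 95) + 8*x^3 - 56*x^2 - 10*x + 450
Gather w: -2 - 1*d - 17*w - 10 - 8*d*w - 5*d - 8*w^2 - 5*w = -6*d - 8*w^2 + w*(-8*d - 22) - 12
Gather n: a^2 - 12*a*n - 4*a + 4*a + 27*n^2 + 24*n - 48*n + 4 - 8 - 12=a^2 + 27*n^2 + n*(-12*a - 24) - 16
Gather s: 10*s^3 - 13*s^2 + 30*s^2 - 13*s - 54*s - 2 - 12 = 10*s^3 + 17*s^2 - 67*s - 14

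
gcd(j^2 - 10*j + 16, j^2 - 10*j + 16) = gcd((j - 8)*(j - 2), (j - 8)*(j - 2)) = j^2 - 10*j + 16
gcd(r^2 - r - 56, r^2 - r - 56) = r^2 - r - 56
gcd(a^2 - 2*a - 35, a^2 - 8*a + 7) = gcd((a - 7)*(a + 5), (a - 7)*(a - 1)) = a - 7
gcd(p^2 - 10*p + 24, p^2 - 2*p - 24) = p - 6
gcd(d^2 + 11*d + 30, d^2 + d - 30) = d + 6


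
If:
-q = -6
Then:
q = 6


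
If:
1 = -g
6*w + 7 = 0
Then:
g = -1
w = -7/6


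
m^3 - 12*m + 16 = (m - 2)^2*(m + 4)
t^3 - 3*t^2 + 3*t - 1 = (t - 1)^3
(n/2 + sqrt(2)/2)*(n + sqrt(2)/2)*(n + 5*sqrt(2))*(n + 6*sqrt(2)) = n^4/2 + 25*sqrt(2)*n^3/4 + 47*n^2 + 101*sqrt(2)*n/2 + 30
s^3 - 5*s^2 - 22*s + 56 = (s - 7)*(s - 2)*(s + 4)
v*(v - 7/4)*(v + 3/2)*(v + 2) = v^4 + 7*v^3/4 - 25*v^2/8 - 21*v/4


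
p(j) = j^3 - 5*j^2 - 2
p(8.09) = 200.23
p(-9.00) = -1136.00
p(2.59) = -18.17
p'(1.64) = -8.33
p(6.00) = 34.00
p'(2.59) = -5.78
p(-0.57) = -3.81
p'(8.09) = 115.44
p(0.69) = -4.05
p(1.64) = -11.04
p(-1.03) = -8.40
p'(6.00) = 48.00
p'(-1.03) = 13.48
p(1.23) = -7.70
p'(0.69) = -5.47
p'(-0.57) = 6.67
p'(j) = 3*j^2 - 10*j = j*(3*j - 10)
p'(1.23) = -7.76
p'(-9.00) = 333.00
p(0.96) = -5.72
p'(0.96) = -6.84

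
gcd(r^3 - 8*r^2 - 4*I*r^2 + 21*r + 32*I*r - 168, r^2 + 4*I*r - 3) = r + 3*I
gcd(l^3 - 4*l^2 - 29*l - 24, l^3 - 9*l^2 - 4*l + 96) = l^2 - 5*l - 24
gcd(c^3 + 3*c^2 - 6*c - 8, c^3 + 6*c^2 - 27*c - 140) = c + 4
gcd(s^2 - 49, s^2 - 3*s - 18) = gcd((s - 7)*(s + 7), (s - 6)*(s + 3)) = 1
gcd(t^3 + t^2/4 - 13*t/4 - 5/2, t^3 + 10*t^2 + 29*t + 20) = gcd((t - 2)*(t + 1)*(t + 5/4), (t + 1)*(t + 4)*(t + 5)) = t + 1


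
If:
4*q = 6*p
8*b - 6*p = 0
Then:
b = q/2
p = 2*q/3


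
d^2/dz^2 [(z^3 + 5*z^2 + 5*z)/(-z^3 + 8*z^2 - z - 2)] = 2*(-13*z^6 - 12*z^5 + 147*z^4 - 302*z^3 - 186*z^2 - 252*z - 10)/(z^9 - 24*z^8 + 195*z^7 - 554*z^6 + 99*z^5 + 372*z^4 - 83*z^3 - 90*z^2 + 12*z + 8)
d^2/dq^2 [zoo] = 0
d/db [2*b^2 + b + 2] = 4*b + 1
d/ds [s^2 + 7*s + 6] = 2*s + 7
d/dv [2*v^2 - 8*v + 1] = 4*v - 8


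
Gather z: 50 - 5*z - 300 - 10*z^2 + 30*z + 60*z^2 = 50*z^2 + 25*z - 250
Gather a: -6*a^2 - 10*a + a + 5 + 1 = -6*a^2 - 9*a + 6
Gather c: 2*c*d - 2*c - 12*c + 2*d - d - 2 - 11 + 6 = c*(2*d - 14) + d - 7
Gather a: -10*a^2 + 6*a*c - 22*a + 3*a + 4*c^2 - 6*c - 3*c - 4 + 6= -10*a^2 + a*(6*c - 19) + 4*c^2 - 9*c + 2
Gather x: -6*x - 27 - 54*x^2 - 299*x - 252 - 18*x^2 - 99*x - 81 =-72*x^2 - 404*x - 360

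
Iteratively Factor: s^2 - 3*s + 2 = (s - 1)*(s - 2)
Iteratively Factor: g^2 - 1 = (g + 1)*(g - 1)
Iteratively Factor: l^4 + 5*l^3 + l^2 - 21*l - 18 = (l + 1)*(l^3 + 4*l^2 - 3*l - 18) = (l + 1)*(l + 3)*(l^2 + l - 6) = (l - 2)*(l + 1)*(l + 3)*(l + 3)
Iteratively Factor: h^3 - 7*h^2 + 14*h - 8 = (h - 1)*(h^2 - 6*h + 8) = (h - 2)*(h - 1)*(h - 4)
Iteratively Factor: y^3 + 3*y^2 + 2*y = (y + 2)*(y^2 + y) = (y + 1)*(y + 2)*(y)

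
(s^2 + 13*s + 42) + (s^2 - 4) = 2*s^2 + 13*s + 38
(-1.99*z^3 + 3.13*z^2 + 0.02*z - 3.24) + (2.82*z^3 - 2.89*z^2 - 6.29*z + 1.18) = 0.83*z^3 + 0.24*z^2 - 6.27*z - 2.06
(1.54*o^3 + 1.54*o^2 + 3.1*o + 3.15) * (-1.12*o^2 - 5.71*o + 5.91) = -1.7248*o^5 - 10.5182*o^4 - 3.164*o^3 - 12.1276*o^2 + 0.334500000000002*o + 18.6165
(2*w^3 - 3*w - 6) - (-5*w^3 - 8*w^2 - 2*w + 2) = 7*w^3 + 8*w^2 - w - 8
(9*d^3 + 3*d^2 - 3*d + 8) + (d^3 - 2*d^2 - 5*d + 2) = 10*d^3 + d^2 - 8*d + 10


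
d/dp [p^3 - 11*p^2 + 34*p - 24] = 3*p^2 - 22*p + 34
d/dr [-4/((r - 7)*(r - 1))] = 8*(r - 4)/((r - 7)^2*(r - 1)^2)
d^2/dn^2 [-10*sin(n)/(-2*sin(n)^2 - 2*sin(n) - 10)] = 5*(-9*sin(n)^5 + sin(n)^4 + 5*sin(n)^2 - 26*sin(n) - 21*sin(3*n)/2 + sin(5*n)/2 - 10)/(sin(n)^2 + sin(n) + 5)^3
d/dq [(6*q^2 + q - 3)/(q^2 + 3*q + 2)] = (17*q^2 + 30*q + 11)/(q^4 + 6*q^3 + 13*q^2 + 12*q + 4)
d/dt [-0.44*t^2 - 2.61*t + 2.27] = -0.88*t - 2.61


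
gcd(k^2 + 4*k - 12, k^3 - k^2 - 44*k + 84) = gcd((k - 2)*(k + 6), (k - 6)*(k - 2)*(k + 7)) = k - 2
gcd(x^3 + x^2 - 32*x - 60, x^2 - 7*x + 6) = x - 6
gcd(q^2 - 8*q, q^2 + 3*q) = q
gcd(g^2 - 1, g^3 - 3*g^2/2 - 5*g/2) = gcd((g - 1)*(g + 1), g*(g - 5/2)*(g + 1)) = g + 1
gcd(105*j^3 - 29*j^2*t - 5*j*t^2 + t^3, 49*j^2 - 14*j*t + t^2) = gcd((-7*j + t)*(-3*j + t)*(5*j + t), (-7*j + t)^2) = -7*j + t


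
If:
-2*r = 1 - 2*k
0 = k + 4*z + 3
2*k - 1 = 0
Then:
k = 1/2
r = 0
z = -7/8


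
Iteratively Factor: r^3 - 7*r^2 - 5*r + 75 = (r - 5)*(r^2 - 2*r - 15) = (r - 5)^2*(r + 3)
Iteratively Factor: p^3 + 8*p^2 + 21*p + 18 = (p + 3)*(p^2 + 5*p + 6) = (p + 2)*(p + 3)*(p + 3)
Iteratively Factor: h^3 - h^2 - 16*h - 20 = (h + 2)*(h^2 - 3*h - 10) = (h - 5)*(h + 2)*(h + 2)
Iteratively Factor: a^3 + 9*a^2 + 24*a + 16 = (a + 4)*(a^2 + 5*a + 4) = (a + 4)^2*(a + 1)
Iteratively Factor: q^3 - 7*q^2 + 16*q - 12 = (q - 2)*(q^2 - 5*q + 6) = (q - 2)^2*(q - 3)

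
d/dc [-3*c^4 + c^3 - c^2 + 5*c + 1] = -12*c^3 + 3*c^2 - 2*c + 5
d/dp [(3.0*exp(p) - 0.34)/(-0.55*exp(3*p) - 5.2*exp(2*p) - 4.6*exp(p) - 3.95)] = (3.3*exp(3*p) + 15.039*exp(2*p) - 3.536*exp(p) - 13.414)*exp(p)/(0.3025*exp(6*p) + 5.72*exp(5*p) + 32.1*exp(4*p) + 52.185*exp(3*p) + 62.24*exp(2*p) + 36.34*exp(p) + 15.6025)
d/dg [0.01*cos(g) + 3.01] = -0.01*sin(g)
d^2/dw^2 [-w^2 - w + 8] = -2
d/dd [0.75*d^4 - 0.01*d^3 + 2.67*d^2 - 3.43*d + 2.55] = 3.0*d^3 - 0.03*d^2 + 5.34*d - 3.43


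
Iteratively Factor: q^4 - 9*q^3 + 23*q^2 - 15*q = (q - 1)*(q^3 - 8*q^2 + 15*q) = q*(q - 1)*(q^2 - 8*q + 15) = q*(q - 5)*(q - 1)*(q - 3)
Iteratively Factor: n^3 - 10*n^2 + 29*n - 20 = (n - 1)*(n^2 - 9*n + 20) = (n - 4)*(n - 1)*(n - 5)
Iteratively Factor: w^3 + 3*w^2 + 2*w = (w)*(w^2 + 3*w + 2) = w*(w + 1)*(w + 2)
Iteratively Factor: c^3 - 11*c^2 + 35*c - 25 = (c - 5)*(c^2 - 6*c + 5) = (c - 5)^2*(c - 1)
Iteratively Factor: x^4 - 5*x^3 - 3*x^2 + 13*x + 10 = (x - 2)*(x^3 - 3*x^2 - 9*x - 5) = (x - 5)*(x - 2)*(x^2 + 2*x + 1) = (x - 5)*(x - 2)*(x + 1)*(x + 1)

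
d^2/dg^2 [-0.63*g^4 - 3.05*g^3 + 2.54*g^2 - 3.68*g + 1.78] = -7.56*g^2 - 18.3*g + 5.08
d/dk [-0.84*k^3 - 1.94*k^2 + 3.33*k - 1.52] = -2.52*k^2 - 3.88*k + 3.33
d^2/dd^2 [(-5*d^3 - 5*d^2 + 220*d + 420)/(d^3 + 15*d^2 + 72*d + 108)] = 20*(7*d^3 + 48*d^2 + 54*d - 126)/(d^6 + 27*d^5 + 297*d^4 + 1701*d^3 + 5346*d^2 + 8748*d + 5832)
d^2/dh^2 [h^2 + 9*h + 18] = 2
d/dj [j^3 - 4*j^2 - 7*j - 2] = 3*j^2 - 8*j - 7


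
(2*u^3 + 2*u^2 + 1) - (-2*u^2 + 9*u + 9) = 2*u^3 + 4*u^2 - 9*u - 8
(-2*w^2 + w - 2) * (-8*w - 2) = 16*w^3 - 4*w^2 + 14*w + 4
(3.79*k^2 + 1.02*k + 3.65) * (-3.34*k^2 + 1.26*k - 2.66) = -12.6586*k^4 + 1.3686*k^3 - 20.9872*k^2 + 1.8858*k - 9.709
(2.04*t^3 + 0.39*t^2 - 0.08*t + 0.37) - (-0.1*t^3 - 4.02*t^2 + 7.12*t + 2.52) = 2.14*t^3 + 4.41*t^2 - 7.2*t - 2.15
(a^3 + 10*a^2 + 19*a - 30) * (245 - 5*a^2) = -5*a^5 - 50*a^4 + 150*a^3 + 2600*a^2 + 4655*a - 7350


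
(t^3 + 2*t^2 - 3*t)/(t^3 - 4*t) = (t^2 + 2*t - 3)/(t^2 - 4)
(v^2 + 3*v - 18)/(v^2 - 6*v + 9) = (v + 6)/(v - 3)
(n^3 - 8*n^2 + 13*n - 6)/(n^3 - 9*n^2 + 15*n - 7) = (n - 6)/(n - 7)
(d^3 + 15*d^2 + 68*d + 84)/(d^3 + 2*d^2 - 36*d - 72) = (d + 7)/(d - 6)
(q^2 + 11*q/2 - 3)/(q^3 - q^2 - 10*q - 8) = (-q^2 - 11*q/2 + 3)/(-q^3 + q^2 + 10*q + 8)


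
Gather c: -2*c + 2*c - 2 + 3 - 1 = 0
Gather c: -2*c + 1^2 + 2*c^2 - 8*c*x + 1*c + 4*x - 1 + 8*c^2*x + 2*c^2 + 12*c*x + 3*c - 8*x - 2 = c^2*(8*x + 4) + c*(4*x + 2) - 4*x - 2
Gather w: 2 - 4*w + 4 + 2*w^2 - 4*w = 2*w^2 - 8*w + 6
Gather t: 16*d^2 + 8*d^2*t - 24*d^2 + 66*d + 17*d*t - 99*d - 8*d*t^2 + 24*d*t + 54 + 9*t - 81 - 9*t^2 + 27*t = -8*d^2 - 33*d + t^2*(-8*d - 9) + t*(8*d^2 + 41*d + 36) - 27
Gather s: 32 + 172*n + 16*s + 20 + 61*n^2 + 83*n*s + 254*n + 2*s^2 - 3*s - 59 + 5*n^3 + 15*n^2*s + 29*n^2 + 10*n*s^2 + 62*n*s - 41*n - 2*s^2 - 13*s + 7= 5*n^3 + 90*n^2 + 10*n*s^2 + 385*n + s*(15*n^2 + 145*n)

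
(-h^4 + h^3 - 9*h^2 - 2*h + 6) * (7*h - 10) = -7*h^5 + 17*h^4 - 73*h^3 + 76*h^2 + 62*h - 60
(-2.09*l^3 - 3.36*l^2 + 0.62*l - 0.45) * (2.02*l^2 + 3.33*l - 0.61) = -4.2218*l^5 - 13.7469*l^4 - 8.6615*l^3 + 3.2052*l^2 - 1.8767*l + 0.2745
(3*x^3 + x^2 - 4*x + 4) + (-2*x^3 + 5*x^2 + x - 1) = x^3 + 6*x^2 - 3*x + 3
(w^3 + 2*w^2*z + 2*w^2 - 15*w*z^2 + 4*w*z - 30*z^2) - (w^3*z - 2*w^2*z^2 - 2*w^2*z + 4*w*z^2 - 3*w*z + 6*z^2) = -w^3*z + w^3 + 2*w^2*z^2 + 4*w^2*z + 2*w^2 - 19*w*z^2 + 7*w*z - 36*z^2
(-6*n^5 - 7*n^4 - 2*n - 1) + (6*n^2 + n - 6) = -6*n^5 - 7*n^4 + 6*n^2 - n - 7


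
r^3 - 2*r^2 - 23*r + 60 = (r - 4)*(r - 3)*(r + 5)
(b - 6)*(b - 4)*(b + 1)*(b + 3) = b^4 - 6*b^3 - 13*b^2 + 66*b + 72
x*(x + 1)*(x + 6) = x^3 + 7*x^2 + 6*x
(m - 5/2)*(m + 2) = m^2 - m/2 - 5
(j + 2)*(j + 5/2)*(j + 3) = j^3 + 15*j^2/2 + 37*j/2 + 15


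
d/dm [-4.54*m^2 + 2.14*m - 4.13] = 2.14 - 9.08*m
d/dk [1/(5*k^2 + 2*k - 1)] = 2*(-5*k - 1)/(5*k^2 + 2*k - 1)^2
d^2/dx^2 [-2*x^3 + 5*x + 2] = -12*x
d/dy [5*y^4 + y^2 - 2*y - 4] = 20*y^3 + 2*y - 2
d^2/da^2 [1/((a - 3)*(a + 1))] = 2*((a - 3)^2 + (a - 3)*(a + 1) + (a + 1)^2)/((a - 3)^3*(a + 1)^3)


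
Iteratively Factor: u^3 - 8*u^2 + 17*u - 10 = (u - 2)*(u^2 - 6*u + 5) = (u - 5)*(u - 2)*(u - 1)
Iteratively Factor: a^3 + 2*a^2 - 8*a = (a + 4)*(a^2 - 2*a) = a*(a + 4)*(a - 2)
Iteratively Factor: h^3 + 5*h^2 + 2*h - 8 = (h - 1)*(h^2 + 6*h + 8) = (h - 1)*(h + 4)*(h + 2)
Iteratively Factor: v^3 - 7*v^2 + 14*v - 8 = (v - 2)*(v^2 - 5*v + 4) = (v - 4)*(v - 2)*(v - 1)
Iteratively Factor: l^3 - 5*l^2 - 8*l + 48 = (l - 4)*(l^2 - l - 12) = (l - 4)^2*(l + 3)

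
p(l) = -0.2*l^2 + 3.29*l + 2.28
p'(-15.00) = 9.29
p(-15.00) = -92.07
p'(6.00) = 0.89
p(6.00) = 14.82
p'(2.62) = 2.24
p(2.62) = 9.53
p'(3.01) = 2.09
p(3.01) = 10.37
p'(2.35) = 2.35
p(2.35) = 8.91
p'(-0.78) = 3.60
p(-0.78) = -0.41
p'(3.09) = 2.05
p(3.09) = 10.54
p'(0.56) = 3.07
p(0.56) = 4.06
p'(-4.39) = 5.05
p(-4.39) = -16.02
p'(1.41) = 2.73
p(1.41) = 6.52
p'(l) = 3.29 - 0.4*l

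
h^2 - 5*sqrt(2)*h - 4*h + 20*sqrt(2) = (h - 4)*(h - 5*sqrt(2))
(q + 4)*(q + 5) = q^2 + 9*q + 20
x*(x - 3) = x^2 - 3*x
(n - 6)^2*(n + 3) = n^3 - 9*n^2 + 108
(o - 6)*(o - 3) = o^2 - 9*o + 18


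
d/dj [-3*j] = -3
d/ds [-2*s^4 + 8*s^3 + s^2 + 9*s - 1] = -8*s^3 + 24*s^2 + 2*s + 9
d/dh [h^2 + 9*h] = 2*h + 9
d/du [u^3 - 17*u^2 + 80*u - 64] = 3*u^2 - 34*u + 80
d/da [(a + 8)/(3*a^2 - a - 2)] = (3*a^2 - a - (a + 8)*(6*a - 1) - 2)/(-3*a^2 + a + 2)^2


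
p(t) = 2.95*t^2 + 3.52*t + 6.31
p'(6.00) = 38.92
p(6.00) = 133.63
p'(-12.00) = -67.28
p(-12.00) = 388.87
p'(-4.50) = -23.03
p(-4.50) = 50.21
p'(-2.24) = -9.70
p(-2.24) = 13.23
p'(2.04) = 15.56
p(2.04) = 25.77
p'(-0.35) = 1.46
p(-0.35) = 5.44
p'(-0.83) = -1.38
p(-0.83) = 5.42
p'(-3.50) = -17.13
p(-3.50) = 30.13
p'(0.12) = 4.23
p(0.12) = 6.77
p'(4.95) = 32.72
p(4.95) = 96.02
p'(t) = 5.9*t + 3.52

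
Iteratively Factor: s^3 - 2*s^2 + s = (s - 1)*(s^2 - s) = (s - 1)^2*(s)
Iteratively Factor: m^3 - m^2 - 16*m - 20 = (m - 5)*(m^2 + 4*m + 4) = (m - 5)*(m + 2)*(m + 2)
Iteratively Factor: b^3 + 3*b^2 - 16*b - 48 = (b + 3)*(b^2 - 16) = (b - 4)*(b + 3)*(b + 4)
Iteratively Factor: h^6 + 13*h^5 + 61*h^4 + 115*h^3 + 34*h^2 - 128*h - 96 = (h - 1)*(h^5 + 14*h^4 + 75*h^3 + 190*h^2 + 224*h + 96) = (h - 1)*(h + 4)*(h^4 + 10*h^3 + 35*h^2 + 50*h + 24) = (h - 1)*(h + 4)^2*(h^3 + 6*h^2 + 11*h + 6) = (h - 1)*(h + 3)*(h + 4)^2*(h^2 + 3*h + 2) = (h - 1)*(h + 1)*(h + 3)*(h + 4)^2*(h + 2)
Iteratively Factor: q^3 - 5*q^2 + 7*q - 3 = (q - 1)*(q^2 - 4*q + 3) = (q - 3)*(q - 1)*(q - 1)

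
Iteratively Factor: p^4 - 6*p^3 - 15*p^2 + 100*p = (p - 5)*(p^3 - p^2 - 20*p) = (p - 5)^2*(p^2 + 4*p) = p*(p - 5)^2*(p + 4)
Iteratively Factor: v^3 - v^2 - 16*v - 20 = (v + 2)*(v^2 - 3*v - 10) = (v - 5)*(v + 2)*(v + 2)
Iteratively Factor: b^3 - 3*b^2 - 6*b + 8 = (b + 2)*(b^2 - 5*b + 4) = (b - 4)*(b + 2)*(b - 1)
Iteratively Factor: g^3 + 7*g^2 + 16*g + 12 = (g + 2)*(g^2 + 5*g + 6) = (g + 2)^2*(g + 3)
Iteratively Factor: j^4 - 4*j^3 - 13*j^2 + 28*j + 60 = (j - 3)*(j^3 - j^2 - 16*j - 20) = (j - 5)*(j - 3)*(j^2 + 4*j + 4) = (j - 5)*(j - 3)*(j + 2)*(j + 2)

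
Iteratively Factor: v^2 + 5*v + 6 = (v + 3)*(v + 2)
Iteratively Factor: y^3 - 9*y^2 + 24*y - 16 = (y - 4)*(y^2 - 5*y + 4) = (y - 4)^2*(y - 1)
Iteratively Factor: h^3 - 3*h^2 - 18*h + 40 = (h + 4)*(h^2 - 7*h + 10) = (h - 5)*(h + 4)*(h - 2)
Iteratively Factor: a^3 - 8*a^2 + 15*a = (a - 3)*(a^2 - 5*a) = a*(a - 3)*(a - 5)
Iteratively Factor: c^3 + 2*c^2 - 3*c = (c)*(c^2 + 2*c - 3) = c*(c - 1)*(c + 3)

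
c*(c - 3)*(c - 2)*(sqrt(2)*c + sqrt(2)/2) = sqrt(2)*c^4 - 9*sqrt(2)*c^3/2 + 7*sqrt(2)*c^2/2 + 3*sqrt(2)*c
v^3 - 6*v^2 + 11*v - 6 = (v - 3)*(v - 2)*(v - 1)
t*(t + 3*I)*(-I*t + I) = -I*t^3 + 3*t^2 + I*t^2 - 3*t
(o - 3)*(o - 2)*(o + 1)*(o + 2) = o^4 - 2*o^3 - 7*o^2 + 8*o + 12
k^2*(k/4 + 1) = k^3/4 + k^2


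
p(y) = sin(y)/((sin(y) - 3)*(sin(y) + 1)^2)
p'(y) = cos(y)/((sin(y) - 3)*(sin(y) + 1)^2) - 2*sin(y)*cos(y)/((sin(y) - 3)*(sin(y) + 1)^3) - sin(y)*cos(y)/((sin(y) - 3)^2*(sin(y) + 1)^2) = (3*sin(y) + cos(2*y) - 4)*cos(y)/((sin(y) - 3)^2*(sin(y) + 1)^3)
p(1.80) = -0.12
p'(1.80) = 0.01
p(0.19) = -0.05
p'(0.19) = -0.19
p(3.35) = 0.10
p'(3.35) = 0.71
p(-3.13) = 0.00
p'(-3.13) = 0.35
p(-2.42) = 1.57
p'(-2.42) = 8.39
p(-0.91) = 4.70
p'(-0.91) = -30.31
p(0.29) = -0.06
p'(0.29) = -0.14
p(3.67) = 0.59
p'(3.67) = 2.90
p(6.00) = 0.16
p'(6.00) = -0.95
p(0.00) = 0.00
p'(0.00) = -0.33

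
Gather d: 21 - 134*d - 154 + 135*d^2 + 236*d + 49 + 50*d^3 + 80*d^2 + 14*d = 50*d^3 + 215*d^2 + 116*d - 84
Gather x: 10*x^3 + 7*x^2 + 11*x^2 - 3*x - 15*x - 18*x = 10*x^3 + 18*x^2 - 36*x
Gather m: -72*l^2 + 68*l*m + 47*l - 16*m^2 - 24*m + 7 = -72*l^2 + 47*l - 16*m^2 + m*(68*l - 24) + 7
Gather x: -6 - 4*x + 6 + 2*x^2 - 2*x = 2*x^2 - 6*x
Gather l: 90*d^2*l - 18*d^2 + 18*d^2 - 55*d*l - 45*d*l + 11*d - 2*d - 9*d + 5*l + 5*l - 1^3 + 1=l*(90*d^2 - 100*d + 10)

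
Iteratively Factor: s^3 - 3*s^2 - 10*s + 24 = (s + 3)*(s^2 - 6*s + 8) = (s - 2)*(s + 3)*(s - 4)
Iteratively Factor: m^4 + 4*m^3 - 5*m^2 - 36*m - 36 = (m + 2)*(m^3 + 2*m^2 - 9*m - 18) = (m + 2)^2*(m^2 - 9) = (m - 3)*(m + 2)^2*(m + 3)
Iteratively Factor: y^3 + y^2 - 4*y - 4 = (y - 2)*(y^2 + 3*y + 2) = (y - 2)*(y + 2)*(y + 1)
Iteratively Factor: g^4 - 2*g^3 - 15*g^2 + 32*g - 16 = (g - 4)*(g^3 + 2*g^2 - 7*g + 4) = (g - 4)*(g - 1)*(g^2 + 3*g - 4) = (g - 4)*(g - 1)^2*(g + 4)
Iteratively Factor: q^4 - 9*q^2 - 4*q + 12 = (q + 2)*(q^3 - 2*q^2 - 5*q + 6) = (q - 1)*(q + 2)*(q^2 - q - 6) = (q - 3)*(q - 1)*(q + 2)*(q + 2)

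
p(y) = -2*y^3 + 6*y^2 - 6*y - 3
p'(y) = -6*y^2 + 12*y - 6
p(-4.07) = 255.65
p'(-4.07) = -154.23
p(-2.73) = 98.79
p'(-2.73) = -83.48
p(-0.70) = 4.83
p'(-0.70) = -17.34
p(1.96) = -6.77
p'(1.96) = -5.53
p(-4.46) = 320.54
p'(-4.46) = -178.87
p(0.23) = -4.09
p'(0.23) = -3.56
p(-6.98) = 1011.34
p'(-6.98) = -382.08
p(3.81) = -49.38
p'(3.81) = -47.38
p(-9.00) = 1995.00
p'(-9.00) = -600.00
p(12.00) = -2667.00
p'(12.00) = -726.00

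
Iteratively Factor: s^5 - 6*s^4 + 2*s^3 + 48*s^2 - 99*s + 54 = (s - 3)*(s^4 - 3*s^3 - 7*s^2 + 27*s - 18) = (s - 3)*(s - 1)*(s^3 - 2*s^2 - 9*s + 18) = (s - 3)*(s - 2)*(s - 1)*(s^2 - 9) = (s - 3)*(s - 2)*(s - 1)*(s + 3)*(s - 3)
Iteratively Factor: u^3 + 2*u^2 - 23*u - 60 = (u + 3)*(u^2 - u - 20) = (u - 5)*(u + 3)*(u + 4)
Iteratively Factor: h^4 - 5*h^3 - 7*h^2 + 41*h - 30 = (h + 3)*(h^3 - 8*h^2 + 17*h - 10) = (h - 1)*(h + 3)*(h^2 - 7*h + 10) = (h - 2)*(h - 1)*(h + 3)*(h - 5)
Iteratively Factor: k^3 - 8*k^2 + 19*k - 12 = (k - 4)*(k^2 - 4*k + 3) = (k - 4)*(k - 3)*(k - 1)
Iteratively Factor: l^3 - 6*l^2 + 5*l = (l - 1)*(l^2 - 5*l) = (l - 5)*(l - 1)*(l)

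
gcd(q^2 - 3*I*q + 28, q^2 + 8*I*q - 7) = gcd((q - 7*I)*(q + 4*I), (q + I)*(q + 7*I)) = 1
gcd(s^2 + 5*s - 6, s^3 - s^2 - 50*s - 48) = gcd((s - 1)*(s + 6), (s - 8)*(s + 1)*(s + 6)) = s + 6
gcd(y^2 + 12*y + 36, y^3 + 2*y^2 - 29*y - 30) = y + 6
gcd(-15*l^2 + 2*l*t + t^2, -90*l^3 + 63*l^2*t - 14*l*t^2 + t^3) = -3*l + t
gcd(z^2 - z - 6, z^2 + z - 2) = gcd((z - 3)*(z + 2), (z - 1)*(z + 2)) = z + 2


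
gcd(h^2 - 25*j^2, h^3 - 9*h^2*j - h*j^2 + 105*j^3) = h - 5*j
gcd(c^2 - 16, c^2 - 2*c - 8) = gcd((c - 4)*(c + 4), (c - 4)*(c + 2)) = c - 4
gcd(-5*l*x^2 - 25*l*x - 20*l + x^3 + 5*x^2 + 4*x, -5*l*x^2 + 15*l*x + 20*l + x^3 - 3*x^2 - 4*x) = -5*l*x - 5*l + x^2 + x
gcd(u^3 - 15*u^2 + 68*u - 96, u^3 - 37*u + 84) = u^2 - 7*u + 12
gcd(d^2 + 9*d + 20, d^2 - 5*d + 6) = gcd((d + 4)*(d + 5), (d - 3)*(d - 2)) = 1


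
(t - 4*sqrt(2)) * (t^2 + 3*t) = t^3 - 4*sqrt(2)*t^2 + 3*t^2 - 12*sqrt(2)*t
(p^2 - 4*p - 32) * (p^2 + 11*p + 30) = p^4 + 7*p^3 - 46*p^2 - 472*p - 960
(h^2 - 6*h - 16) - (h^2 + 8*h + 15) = -14*h - 31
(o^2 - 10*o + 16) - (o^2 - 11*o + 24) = o - 8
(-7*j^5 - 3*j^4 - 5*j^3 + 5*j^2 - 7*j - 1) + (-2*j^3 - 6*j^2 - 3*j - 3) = -7*j^5 - 3*j^4 - 7*j^3 - j^2 - 10*j - 4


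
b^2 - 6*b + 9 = (b - 3)^2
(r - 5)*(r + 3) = r^2 - 2*r - 15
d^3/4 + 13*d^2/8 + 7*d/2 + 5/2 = (d/4 + 1/2)*(d + 2)*(d + 5/2)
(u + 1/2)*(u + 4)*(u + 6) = u^3 + 21*u^2/2 + 29*u + 12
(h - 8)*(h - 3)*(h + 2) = h^3 - 9*h^2 + 2*h + 48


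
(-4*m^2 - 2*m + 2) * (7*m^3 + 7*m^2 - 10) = -28*m^5 - 42*m^4 + 54*m^2 + 20*m - 20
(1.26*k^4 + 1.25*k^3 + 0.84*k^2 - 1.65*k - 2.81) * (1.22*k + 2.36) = 1.5372*k^5 + 4.4986*k^4 + 3.9748*k^3 - 0.0306000000000002*k^2 - 7.3222*k - 6.6316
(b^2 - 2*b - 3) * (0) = 0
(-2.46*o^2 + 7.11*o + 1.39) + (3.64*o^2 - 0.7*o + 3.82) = 1.18*o^2 + 6.41*o + 5.21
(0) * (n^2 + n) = 0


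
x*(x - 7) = x^2 - 7*x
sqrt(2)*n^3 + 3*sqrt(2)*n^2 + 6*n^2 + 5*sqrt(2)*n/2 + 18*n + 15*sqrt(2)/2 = (n + 3)*(n + 5*sqrt(2)/2)*(sqrt(2)*n + 1)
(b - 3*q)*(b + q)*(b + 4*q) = b^3 + 2*b^2*q - 11*b*q^2 - 12*q^3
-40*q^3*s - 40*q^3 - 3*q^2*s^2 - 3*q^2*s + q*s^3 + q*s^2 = (-8*q + s)*(5*q + s)*(q*s + q)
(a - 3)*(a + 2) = a^2 - a - 6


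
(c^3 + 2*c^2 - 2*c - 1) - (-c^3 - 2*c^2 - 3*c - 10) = 2*c^3 + 4*c^2 + c + 9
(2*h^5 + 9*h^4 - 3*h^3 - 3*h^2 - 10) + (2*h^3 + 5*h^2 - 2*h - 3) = 2*h^5 + 9*h^4 - h^3 + 2*h^2 - 2*h - 13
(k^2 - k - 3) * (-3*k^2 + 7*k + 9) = -3*k^4 + 10*k^3 + 11*k^2 - 30*k - 27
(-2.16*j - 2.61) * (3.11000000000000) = -6.7176*j - 8.1171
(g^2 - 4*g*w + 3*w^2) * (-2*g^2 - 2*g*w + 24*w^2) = -2*g^4 + 6*g^3*w + 26*g^2*w^2 - 102*g*w^3 + 72*w^4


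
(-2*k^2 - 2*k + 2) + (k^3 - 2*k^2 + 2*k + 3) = k^3 - 4*k^2 + 5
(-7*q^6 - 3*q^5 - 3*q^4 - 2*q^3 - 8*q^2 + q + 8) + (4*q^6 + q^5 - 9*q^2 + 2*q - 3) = -3*q^6 - 2*q^5 - 3*q^4 - 2*q^3 - 17*q^2 + 3*q + 5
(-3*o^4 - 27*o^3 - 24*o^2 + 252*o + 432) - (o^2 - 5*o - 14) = -3*o^4 - 27*o^3 - 25*o^2 + 257*o + 446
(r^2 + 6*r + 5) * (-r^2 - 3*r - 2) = -r^4 - 9*r^3 - 25*r^2 - 27*r - 10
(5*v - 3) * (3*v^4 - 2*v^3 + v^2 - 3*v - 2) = 15*v^5 - 19*v^4 + 11*v^3 - 18*v^2 - v + 6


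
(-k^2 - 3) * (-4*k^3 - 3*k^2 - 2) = 4*k^5 + 3*k^4 + 12*k^3 + 11*k^2 + 6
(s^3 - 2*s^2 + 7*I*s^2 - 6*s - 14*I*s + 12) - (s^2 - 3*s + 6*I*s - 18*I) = s^3 - 3*s^2 + 7*I*s^2 - 3*s - 20*I*s + 12 + 18*I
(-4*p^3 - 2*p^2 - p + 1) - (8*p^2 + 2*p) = -4*p^3 - 10*p^2 - 3*p + 1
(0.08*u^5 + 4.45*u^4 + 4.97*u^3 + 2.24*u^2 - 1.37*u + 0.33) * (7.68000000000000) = 0.6144*u^5 + 34.176*u^4 + 38.1696*u^3 + 17.2032*u^2 - 10.5216*u + 2.5344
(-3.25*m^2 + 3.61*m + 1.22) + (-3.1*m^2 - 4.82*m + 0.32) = -6.35*m^2 - 1.21*m + 1.54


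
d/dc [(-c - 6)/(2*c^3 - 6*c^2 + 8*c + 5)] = (4*c^3 + 30*c^2 - 72*c + 43)/(4*c^6 - 24*c^5 + 68*c^4 - 76*c^3 + 4*c^2 + 80*c + 25)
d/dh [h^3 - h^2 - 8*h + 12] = 3*h^2 - 2*h - 8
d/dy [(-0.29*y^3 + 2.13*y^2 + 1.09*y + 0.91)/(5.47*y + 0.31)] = (-3.1726*y^3 + 11.3814*y^2 + 1.3206*y - 4.6398)/(29.9209*y^2 + 3.3914*y + 0.0961)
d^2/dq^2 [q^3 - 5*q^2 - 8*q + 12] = 6*q - 10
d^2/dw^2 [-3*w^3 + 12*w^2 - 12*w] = 24 - 18*w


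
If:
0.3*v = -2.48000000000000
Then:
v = -8.27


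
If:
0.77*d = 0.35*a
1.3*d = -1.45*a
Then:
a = 0.00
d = 0.00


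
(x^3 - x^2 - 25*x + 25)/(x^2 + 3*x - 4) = (x^2 - 25)/(x + 4)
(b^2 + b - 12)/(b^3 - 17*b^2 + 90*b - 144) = (b + 4)/(b^2 - 14*b + 48)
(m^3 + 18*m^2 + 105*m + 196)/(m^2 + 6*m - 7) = (m^2 + 11*m + 28)/(m - 1)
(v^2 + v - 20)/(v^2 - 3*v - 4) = (v + 5)/(v + 1)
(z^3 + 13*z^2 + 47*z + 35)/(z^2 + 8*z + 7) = z + 5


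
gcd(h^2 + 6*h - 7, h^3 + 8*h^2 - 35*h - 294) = h + 7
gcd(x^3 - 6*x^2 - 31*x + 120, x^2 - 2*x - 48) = x - 8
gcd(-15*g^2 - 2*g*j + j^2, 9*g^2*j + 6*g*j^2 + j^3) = 3*g + j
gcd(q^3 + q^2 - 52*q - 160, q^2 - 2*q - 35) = q + 5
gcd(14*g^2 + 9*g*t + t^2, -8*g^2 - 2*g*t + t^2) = 2*g + t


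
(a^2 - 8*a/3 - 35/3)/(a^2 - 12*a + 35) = (a + 7/3)/(a - 7)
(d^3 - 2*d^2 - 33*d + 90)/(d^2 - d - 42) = (d^2 - 8*d + 15)/(d - 7)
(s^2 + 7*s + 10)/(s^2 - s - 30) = (s + 2)/(s - 6)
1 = 1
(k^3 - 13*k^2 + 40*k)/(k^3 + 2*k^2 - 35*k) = (k - 8)/(k + 7)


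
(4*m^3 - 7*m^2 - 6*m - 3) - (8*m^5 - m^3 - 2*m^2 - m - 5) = -8*m^5 + 5*m^3 - 5*m^2 - 5*m + 2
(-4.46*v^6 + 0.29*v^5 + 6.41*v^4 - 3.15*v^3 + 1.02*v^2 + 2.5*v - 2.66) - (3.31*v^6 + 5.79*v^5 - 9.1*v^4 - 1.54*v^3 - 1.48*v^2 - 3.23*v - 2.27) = -7.77*v^6 - 5.5*v^5 + 15.51*v^4 - 1.61*v^3 + 2.5*v^2 + 5.73*v - 0.39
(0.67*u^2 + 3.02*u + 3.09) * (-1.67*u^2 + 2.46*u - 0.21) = -1.1189*u^4 - 3.3952*u^3 + 2.1282*u^2 + 6.9672*u - 0.6489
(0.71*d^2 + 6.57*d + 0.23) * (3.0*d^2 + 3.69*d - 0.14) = 2.13*d^4 + 22.3299*d^3 + 24.8339*d^2 - 0.0711000000000002*d - 0.0322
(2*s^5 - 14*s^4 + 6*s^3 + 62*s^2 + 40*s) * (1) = 2*s^5 - 14*s^4 + 6*s^3 + 62*s^2 + 40*s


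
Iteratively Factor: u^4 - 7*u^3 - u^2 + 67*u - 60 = (u + 3)*(u^3 - 10*u^2 + 29*u - 20) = (u - 5)*(u + 3)*(u^2 - 5*u + 4) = (u - 5)*(u - 1)*(u + 3)*(u - 4)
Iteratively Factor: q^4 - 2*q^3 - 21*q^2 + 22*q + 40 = (q - 2)*(q^3 - 21*q - 20) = (q - 5)*(q - 2)*(q^2 + 5*q + 4) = (q - 5)*(q - 2)*(q + 1)*(q + 4)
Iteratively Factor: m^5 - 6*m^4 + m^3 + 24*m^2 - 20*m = (m)*(m^4 - 6*m^3 + m^2 + 24*m - 20) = m*(m - 5)*(m^3 - m^2 - 4*m + 4) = m*(m - 5)*(m - 1)*(m^2 - 4) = m*(m - 5)*(m - 2)*(m - 1)*(m + 2)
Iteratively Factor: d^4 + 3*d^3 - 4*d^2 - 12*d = (d)*(d^3 + 3*d^2 - 4*d - 12) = d*(d - 2)*(d^2 + 5*d + 6) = d*(d - 2)*(d + 3)*(d + 2)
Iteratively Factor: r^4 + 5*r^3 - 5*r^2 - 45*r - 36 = (r + 3)*(r^3 + 2*r^2 - 11*r - 12) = (r + 1)*(r + 3)*(r^2 + r - 12) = (r + 1)*(r + 3)*(r + 4)*(r - 3)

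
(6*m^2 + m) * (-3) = -18*m^2 - 3*m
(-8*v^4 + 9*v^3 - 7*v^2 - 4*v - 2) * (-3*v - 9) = 24*v^5 + 45*v^4 - 60*v^3 + 75*v^2 + 42*v + 18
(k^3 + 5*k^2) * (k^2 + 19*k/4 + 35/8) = k^5 + 39*k^4/4 + 225*k^3/8 + 175*k^2/8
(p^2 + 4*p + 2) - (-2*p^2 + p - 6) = 3*p^2 + 3*p + 8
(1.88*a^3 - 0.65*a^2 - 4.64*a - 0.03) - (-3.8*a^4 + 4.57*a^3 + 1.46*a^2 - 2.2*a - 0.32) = 3.8*a^4 - 2.69*a^3 - 2.11*a^2 - 2.44*a + 0.29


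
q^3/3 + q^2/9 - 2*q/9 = q*(q/3 + 1/3)*(q - 2/3)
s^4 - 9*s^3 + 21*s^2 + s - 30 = (s - 5)*(s - 3)*(s - 2)*(s + 1)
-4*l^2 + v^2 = (-2*l + v)*(2*l + v)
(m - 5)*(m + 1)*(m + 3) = m^3 - m^2 - 17*m - 15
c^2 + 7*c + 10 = (c + 2)*(c + 5)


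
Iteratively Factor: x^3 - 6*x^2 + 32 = (x - 4)*(x^2 - 2*x - 8) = (x - 4)*(x + 2)*(x - 4)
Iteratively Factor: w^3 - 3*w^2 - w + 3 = (w - 1)*(w^2 - 2*w - 3) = (w - 3)*(w - 1)*(w + 1)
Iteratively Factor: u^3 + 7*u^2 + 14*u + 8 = (u + 4)*(u^2 + 3*u + 2) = (u + 1)*(u + 4)*(u + 2)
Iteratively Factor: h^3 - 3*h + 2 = (h - 1)*(h^2 + h - 2) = (h - 1)^2*(h + 2)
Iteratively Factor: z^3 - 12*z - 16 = (z - 4)*(z^2 + 4*z + 4) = (z - 4)*(z + 2)*(z + 2)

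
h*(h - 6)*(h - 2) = h^3 - 8*h^2 + 12*h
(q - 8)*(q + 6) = q^2 - 2*q - 48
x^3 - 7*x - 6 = (x - 3)*(x + 1)*(x + 2)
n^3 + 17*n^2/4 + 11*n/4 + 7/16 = (n + 1/4)*(n + 1/2)*(n + 7/2)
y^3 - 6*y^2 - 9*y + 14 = (y - 7)*(y - 1)*(y + 2)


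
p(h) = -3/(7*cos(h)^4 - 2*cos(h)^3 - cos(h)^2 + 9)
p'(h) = -3*(28*sin(h)*cos(h)^3 - 6*sin(h)*cos(h)^2 - 2*sin(h)*cos(h))/(7*cos(h)^4 - 2*cos(h)^3 - cos(h)^2 + 9)^2 = 6*(-14*cos(h)^2 + 3*cos(h) + 1)*sin(h)*cos(h)/(7*cos(h)^4 - 2*cos(h)^3 - cos(h)^2 + 9)^2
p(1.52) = -0.33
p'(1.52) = 0.00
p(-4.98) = -0.34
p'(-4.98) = 0.02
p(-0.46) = -0.27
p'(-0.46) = 0.14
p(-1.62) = -0.33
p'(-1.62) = 0.00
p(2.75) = -0.20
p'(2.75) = 0.13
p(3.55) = -0.20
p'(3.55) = -0.14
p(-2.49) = -0.25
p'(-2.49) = -0.20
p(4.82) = -0.33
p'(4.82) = -0.01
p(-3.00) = -0.18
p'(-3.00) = -0.05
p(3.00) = -0.18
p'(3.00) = 0.05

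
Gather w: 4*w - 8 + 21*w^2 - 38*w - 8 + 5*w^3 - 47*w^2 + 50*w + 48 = 5*w^3 - 26*w^2 + 16*w + 32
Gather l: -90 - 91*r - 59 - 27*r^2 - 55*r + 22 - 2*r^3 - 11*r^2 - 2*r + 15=-2*r^3 - 38*r^2 - 148*r - 112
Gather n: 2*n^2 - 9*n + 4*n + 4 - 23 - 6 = 2*n^2 - 5*n - 25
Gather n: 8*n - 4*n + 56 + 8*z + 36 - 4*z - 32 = 4*n + 4*z + 60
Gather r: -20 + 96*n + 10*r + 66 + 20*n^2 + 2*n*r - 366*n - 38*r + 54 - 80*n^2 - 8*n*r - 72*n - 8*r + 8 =-60*n^2 - 342*n + r*(-6*n - 36) + 108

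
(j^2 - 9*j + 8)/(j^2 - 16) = (j^2 - 9*j + 8)/(j^2 - 16)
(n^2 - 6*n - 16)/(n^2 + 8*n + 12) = (n - 8)/(n + 6)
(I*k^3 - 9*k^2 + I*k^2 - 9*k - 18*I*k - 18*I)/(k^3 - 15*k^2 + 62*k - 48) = (I*k^3 + k^2*(-9 + I) + k*(-9 - 18*I) - 18*I)/(k^3 - 15*k^2 + 62*k - 48)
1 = 1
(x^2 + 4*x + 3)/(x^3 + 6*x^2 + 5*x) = (x + 3)/(x*(x + 5))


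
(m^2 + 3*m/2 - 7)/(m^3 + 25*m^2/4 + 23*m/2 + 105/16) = 8*(m - 2)/(8*m^2 + 22*m + 15)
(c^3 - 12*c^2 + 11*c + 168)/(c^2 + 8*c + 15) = (c^2 - 15*c + 56)/(c + 5)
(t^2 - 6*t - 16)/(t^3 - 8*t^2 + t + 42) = (t - 8)/(t^2 - 10*t + 21)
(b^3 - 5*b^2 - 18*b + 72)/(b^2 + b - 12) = b - 6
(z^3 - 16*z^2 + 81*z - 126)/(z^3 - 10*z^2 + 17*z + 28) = (z^2 - 9*z + 18)/(z^2 - 3*z - 4)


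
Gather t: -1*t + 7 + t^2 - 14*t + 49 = t^2 - 15*t + 56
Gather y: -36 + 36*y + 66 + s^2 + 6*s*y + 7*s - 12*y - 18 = s^2 + 7*s + y*(6*s + 24) + 12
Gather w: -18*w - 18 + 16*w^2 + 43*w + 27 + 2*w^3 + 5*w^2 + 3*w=2*w^3 + 21*w^2 + 28*w + 9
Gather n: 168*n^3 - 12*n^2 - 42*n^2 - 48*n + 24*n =168*n^3 - 54*n^2 - 24*n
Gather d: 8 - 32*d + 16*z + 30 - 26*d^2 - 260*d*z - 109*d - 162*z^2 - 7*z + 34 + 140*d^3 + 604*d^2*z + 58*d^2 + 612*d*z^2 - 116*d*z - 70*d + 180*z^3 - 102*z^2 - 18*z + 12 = 140*d^3 + d^2*(604*z + 32) + d*(612*z^2 - 376*z - 211) + 180*z^3 - 264*z^2 - 9*z + 84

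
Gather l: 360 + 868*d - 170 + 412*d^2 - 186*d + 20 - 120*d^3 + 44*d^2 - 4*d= -120*d^3 + 456*d^2 + 678*d + 210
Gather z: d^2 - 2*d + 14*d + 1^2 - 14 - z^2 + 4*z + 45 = d^2 + 12*d - z^2 + 4*z + 32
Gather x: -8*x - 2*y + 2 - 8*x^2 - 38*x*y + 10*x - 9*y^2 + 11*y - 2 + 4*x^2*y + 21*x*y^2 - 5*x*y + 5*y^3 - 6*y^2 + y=x^2*(4*y - 8) + x*(21*y^2 - 43*y + 2) + 5*y^3 - 15*y^2 + 10*y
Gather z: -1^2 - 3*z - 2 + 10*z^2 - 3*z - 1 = 10*z^2 - 6*z - 4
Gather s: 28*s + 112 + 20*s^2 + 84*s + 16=20*s^2 + 112*s + 128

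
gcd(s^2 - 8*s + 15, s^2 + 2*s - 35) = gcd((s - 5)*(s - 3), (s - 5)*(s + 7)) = s - 5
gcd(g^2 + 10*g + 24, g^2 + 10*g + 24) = g^2 + 10*g + 24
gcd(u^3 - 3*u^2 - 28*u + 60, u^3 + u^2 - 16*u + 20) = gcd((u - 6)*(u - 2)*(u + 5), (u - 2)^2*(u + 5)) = u^2 + 3*u - 10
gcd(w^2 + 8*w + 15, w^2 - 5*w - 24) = w + 3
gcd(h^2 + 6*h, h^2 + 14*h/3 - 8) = h + 6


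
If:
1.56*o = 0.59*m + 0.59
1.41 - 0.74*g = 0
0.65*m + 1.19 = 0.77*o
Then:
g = 1.91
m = -2.51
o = -0.57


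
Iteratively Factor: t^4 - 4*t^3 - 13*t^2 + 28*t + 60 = (t + 2)*(t^3 - 6*t^2 - t + 30) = (t + 2)^2*(t^2 - 8*t + 15) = (t - 3)*(t + 2)^2*(t - 5)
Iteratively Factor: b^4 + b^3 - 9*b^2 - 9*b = (b - 3)*(b^3 + 4*b^2 + 3*b) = b*(b - 3)*(b^2 + 4*b + 3) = b*(b - 3)*(b + 3)*(b + 1)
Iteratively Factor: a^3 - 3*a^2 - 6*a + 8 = (a - 4)*(a^2 + a - 2) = (a - 4)*(a + 2)*(a - 1)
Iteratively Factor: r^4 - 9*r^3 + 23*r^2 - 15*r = (r - 3)*(r^3 - 6*r^2 + 5*r) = (r - 3)*(r - 1)*(r^2 - 5*r) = r*(r - 3)*(r - 1)*(r - 5)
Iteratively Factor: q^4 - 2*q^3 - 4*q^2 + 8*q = (q - 2)*(q^3 - 4*q) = (q - 2)^2*(q^2 + 2*q) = (q - 2)^2*(q + 2)*(q)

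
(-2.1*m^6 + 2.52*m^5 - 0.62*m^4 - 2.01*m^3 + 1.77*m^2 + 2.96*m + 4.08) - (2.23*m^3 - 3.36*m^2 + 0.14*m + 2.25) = -2.1*m^6 + 2.52*m^5 - 0.62*m^4 - 4.24*m^3 + 5.13*m^2 + 2.82*m + 1.83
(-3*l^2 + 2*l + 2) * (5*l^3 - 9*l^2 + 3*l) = -15*l^5 + 37*l^4 - 17*l^3 - 12*l^2 + 6*l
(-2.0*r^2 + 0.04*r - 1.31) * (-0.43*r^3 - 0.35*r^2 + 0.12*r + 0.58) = 0.86*r^5 + 0.6828*r^4 + 0.3093*r^3 - 0.6967*r^2 - 0.134*r - 0.7598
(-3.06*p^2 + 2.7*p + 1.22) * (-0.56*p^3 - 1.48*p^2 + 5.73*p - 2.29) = 1.7136*p^5 + 3.0168*p^4 - 22.213*p^3 + 20.6728*p^2 + 0.8076*p - 2.7938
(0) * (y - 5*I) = 0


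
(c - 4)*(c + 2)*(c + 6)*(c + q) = c^4 + c^3*q + 4*c^3 + 4*c^2*q - 20*c^2 - 20*c*q - 48*c - 48*q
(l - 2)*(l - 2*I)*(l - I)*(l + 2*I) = l^4 - 2*l^3 - I*l^3 + 4*l^2 + 2*I*l^2 - 8*l - 4*I*l + 8*I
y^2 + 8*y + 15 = (y + 3)*(y + 5)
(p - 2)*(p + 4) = p^2 + 2*p - 8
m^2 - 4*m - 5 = (m - 5)*(m + 1)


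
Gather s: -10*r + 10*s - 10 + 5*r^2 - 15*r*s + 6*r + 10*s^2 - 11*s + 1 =5*r^2 - 4*r + 10*s^2 + s*(-15*r - 1) - 9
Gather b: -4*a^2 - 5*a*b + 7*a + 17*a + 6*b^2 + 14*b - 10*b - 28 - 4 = -4*a^2 + 24*a + 6*b^2 + b*(4 - 5*a) - 32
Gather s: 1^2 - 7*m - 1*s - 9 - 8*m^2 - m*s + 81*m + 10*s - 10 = -8*m^2 + 74*m + s*(9 - m) - 18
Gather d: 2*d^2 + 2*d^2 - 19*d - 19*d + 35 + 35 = 4*d^2 - 38*d + 70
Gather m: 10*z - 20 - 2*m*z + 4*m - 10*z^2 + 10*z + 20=m*(4 - 2*z) - 10*z^2 + 20*z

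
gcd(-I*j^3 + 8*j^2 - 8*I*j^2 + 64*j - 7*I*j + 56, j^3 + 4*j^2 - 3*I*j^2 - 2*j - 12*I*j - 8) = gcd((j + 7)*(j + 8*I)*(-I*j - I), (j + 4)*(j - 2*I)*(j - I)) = 1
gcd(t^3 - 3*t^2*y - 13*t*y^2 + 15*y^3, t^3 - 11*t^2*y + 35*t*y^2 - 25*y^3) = t^2 - 6*t*y + 5*y^2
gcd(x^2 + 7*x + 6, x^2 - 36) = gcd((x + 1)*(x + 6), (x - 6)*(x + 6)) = x + 6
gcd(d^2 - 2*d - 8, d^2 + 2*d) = d + 2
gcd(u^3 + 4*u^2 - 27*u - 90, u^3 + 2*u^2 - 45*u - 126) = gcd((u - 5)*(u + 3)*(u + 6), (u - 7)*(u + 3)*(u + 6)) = u^2 + 9*u + 18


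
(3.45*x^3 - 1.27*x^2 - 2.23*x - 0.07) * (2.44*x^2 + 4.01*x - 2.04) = 8.418*x^5 + 10.7357*x^4 - 17.5719*x^3 - 6.5223*x^2 + 4.2685*x + 0.1428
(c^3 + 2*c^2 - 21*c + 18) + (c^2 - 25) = c^3 + 3*c^2 - 21*c - 7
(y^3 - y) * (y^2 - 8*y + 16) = y^5 - 8*y^4 + 15*y^3 + 8*y^2 - 16*y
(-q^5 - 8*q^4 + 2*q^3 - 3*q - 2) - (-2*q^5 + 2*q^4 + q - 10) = q^5 - 10*q^4 + 2*q^3 - 4*q + 8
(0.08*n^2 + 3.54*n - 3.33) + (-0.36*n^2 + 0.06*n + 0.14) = -0.28*n^2 + 3.6*n - 3.19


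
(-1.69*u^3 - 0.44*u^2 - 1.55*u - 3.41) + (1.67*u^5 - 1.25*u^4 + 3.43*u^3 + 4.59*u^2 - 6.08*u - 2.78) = 1.67*u^5 - 1.25*u^4 + 1.74*u^3 + 4.15*u^2 - 7.63*u - 6.19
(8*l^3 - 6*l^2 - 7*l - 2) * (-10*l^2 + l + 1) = -80*l^5 + 68*l^4 + 72*l^3 + 7*l^2 - 9*l - 2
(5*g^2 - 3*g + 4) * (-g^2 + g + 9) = -5*g^4 + 8*g^3 + 38*g^2 - 23*g + 36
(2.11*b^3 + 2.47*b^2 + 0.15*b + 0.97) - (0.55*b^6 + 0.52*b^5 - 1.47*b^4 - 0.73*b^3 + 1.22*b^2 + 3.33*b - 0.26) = -0.55*b^6 - 0.52*b^5 + 1.47*b^4 + 2.84*b^3 + 1.25*b^2 - 3.18*b + 1.23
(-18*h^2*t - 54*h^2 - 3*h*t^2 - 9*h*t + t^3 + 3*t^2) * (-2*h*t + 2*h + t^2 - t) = 36*h^3*t^2 + 72*h^3*t - 108*h^3 - 12*h^2*t^3 - 24*h^2*t^2 + 36*h^2*t - 5*h*t^4 - 10*h*t^3 + 15*h*t^2 + t^5 + 2*t^4 - 3*t^3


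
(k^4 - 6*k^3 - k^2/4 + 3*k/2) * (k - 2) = k^5 - 8*k^4 + 47*k^3/4 + 2*k^2 - 3*k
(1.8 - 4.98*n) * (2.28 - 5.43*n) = 27.0414*n^2 - 21.1284*n + 4.104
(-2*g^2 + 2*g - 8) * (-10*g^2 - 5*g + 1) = 20*g^4 - 10*g^3 + 68*g^2 + 42*g - 8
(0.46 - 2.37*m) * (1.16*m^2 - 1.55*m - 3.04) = -2.7492*m^3 + 4.2071*m^2 + 6.4918*m - 1.3984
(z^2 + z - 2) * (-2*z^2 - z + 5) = -2*z^4 - 3*z^3 + 8*z^2 + 7*z - 10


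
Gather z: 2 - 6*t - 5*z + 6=-6*t - 5*z + 8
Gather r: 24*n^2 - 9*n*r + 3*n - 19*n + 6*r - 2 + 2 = 24*n^2 - 16*n + r*(6 - 9*n)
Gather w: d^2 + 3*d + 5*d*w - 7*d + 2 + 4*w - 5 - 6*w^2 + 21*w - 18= d^2 - 4*d - 6*w^2 + w*(5*d + 25) - 21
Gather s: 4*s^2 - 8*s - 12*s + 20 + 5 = 4*s^2 - 20*s + 25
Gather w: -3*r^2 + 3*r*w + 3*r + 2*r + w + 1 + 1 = -3*r^2 + 5*r + w*(3*r + 1) + 2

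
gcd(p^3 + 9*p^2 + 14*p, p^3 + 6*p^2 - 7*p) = p^2 + 7*p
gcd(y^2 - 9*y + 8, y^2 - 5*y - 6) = 1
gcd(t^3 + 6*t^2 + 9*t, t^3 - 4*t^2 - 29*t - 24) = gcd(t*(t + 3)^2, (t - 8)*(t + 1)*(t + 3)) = t + 3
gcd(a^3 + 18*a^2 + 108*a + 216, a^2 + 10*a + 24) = a + 6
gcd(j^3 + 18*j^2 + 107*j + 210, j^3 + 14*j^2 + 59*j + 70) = j^2 + 12*j + 35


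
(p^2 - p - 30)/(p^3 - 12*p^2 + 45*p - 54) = (p + 5)/(p^2 - 6*p + 9)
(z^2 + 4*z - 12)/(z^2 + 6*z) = (z - 2)/z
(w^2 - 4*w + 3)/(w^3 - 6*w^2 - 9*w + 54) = (w - 1)/(w^2 - 3*w - 18)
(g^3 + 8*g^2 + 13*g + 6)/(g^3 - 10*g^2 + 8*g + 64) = (g^3 + 8*g^2 + 13*g + 6)/(g^3 - 10*g^2 + 8*g + 64)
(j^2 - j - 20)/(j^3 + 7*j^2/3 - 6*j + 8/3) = 3*(j - 5)/(3*j^2 - 5*j + 2)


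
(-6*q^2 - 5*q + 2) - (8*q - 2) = -6*q^2 - 13*q + 4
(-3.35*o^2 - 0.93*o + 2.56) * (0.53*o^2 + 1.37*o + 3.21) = -1.7755*o^4 - 5.0824*o^3 - 10.6708*o^2 + 0.5219*o + 8.2176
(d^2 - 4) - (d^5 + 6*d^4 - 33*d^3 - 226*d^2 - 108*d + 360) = -d^5 - 6*d^4 + 33*d^3 + 227*d^2 + 108*d - 364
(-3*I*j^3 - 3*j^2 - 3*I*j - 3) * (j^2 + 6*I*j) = -3*I*j^5 + 15*j^4 - 21*I*j^3 + 15*j^2 - 18*I*j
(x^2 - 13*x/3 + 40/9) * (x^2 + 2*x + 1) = x^4 - 7*x^3/3 - 29*x^2/9 + 41*x/9 + 40/9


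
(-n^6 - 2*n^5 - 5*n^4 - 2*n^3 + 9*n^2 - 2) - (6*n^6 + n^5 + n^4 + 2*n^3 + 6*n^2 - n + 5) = -7*n^6 - 3*n^5 - 6*n^4 - 4*n^3 + 3*n^2 + n - 7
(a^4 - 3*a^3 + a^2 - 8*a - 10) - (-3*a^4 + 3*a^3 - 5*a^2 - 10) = 4*a^4 - 6*a^3 + 6*a^2 - 8*a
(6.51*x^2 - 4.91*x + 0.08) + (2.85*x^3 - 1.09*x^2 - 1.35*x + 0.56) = 2.85*x^3 + 5.42*x^2 - 6.26*x + 0.64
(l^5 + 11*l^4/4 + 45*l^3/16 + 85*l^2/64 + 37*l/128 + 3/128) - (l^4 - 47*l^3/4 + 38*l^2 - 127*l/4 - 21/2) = l^5 + 7*l^4/4 + 233*l^3/16 - 2347*l^2/64 + 4101*l/128 + 1347/128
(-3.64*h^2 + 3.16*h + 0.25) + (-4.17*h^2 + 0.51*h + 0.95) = -7.81*h^2 + 3.67*h + 1.2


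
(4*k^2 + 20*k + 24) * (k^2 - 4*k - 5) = 4*k^4 + 4*k^3 - 76*k^2 - 196*k - 120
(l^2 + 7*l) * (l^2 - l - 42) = l^4 + 6*l^3 - 49*l^2 - 294*l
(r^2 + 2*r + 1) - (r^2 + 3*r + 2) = -r - 1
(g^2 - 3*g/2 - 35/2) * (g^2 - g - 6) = g^4 - 5*g^3/2 - 22*g^2 + 53*g/2 + 105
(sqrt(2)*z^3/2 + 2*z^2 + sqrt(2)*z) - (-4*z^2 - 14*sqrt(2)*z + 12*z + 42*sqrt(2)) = sqrt(2)*z^3/2 + 6*z^2 - 12*z + 15*sqrt(2)*z - 42*sqrt(2)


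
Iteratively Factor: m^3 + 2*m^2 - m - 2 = (m + 1)*(m^2 + m - 2) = (m - 1)*(m + 1)*(m + 2)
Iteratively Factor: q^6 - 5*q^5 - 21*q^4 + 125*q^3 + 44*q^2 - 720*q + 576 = (q - 3)*(q^5 - 2*q^4 - 27*q^3 + 44*q^2 + 176*q - 192) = (q - 3)*(q - 1)*(q^4 - q^3 - 28*q^2 + 16*q + 192) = (q - 3)*(q - 1)*(q + 4)*(q^3 - 5*q^2 - 8*q + 48) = (q - 3)*(q - 1)*(q + 3)*(q + 4)*(q^2 - 8*q + 16) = (q - 4)*(q - 3)*(q - 1)*(q + 3)*(q + 4)*(q - 4)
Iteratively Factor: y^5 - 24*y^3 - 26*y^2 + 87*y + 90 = (y - 5)*(y^4 + 5*y^3 + y^2 - 21*y - 18) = (y - 5)*(y + 3)*(y^3 + 2*y^2 - 5*y - 6) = (y - 5)*(y - 2)*(y + 3)*(y^2 + 4*y + 3) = (y - 5)*(y - 2)*(y + 3)^2*(y + 1)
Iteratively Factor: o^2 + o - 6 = (o - 2)*(o + 3)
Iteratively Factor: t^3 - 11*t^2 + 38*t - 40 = (t - 2)*(t^2 - 9*t + 20) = (t - 4)*(t - 2)*(t - 5)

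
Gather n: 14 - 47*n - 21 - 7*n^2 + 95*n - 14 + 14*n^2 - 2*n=7*n^2 + 46*n - 21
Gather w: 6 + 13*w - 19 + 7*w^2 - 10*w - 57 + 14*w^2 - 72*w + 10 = 21*w^2 - 69*w - 60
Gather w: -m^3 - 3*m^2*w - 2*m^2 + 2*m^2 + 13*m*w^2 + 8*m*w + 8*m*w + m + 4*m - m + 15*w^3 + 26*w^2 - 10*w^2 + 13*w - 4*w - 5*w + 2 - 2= -m^3 + 4*m + 15*w^3 + w^2*(13*m + 16) + w*(-3*m^2 + 16*m + 4)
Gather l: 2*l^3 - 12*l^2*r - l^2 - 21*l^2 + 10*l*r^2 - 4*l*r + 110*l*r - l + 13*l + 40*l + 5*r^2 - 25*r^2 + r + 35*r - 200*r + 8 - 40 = 2*l^3 + l^2*(-12*r - 22) + l*(10*r^2 + 106*r + 52) - 20*r^2 - 164*r - 32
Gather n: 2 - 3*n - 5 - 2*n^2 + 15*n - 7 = -2*n^2 + 12*n - 10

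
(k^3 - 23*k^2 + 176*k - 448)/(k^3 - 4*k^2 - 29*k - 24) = (k^2 - 15*k + 56)/(k^2 + 4*k + 3)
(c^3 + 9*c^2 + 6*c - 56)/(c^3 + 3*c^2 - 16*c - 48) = (c^2 + 5*c - 14)/(c^2 - c - 12)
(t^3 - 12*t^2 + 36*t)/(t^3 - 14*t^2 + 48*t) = (t - 6)/(t - 8)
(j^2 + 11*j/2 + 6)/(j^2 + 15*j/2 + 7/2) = (2*j^2 + 11*j + 12)/(2*j^2 + 15*j + 7)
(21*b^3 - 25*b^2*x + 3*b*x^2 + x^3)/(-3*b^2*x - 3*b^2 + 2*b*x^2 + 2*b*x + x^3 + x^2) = (-21*b^2 + 4*b*x + x^2)/(3*b*x + 3*b + x^2 + x)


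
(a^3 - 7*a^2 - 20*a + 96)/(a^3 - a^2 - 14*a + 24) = (a - 8)/(a - 2)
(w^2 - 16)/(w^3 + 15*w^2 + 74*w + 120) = (w - 4)/(w^2 + 11*w + 30)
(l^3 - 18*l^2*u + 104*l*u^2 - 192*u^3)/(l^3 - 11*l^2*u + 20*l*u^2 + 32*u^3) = (l - 6*u)/(l + u)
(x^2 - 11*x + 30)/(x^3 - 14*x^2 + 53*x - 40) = (x - 6)/(x^2 - 9*x + 8)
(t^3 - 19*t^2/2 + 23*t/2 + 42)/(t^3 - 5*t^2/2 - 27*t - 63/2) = (t - 4)/(t + 3)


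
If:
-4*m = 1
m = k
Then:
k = -1/4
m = -1/4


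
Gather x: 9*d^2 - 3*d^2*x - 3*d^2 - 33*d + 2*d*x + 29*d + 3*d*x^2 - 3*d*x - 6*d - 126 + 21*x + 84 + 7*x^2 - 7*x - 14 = 6*d^2 - 10*d + x^2*(3*d + 7) + x*(-3*d^2 - d + 14) - 56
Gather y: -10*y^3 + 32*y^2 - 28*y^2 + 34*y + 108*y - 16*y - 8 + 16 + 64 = -10*y^3 + 4*y^2 + 126*y + 72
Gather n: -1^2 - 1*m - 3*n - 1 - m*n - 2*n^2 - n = -m - 2*n^2 + n*(-m - 4) - 2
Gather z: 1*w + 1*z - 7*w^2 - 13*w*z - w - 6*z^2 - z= -7*w^2 - 13*w*z - 6*z^2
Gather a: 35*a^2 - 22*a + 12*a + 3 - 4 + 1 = 35*a^2 - 10*a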